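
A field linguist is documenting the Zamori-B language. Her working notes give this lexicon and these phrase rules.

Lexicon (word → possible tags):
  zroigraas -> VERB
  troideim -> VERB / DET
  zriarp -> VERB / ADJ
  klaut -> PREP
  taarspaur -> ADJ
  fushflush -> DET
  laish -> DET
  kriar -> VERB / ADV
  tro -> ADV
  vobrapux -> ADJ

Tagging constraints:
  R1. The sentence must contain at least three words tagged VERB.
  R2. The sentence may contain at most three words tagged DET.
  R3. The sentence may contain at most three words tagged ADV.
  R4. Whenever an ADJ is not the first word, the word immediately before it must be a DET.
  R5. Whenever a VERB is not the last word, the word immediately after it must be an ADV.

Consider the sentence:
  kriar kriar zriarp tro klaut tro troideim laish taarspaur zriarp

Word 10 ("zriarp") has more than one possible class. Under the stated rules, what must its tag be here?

Candidates per position — 1:kriar {VERB,ADV}; 2:kriar {VERB,ADV}; 3:zriarp {VERB,ADJ}; 4:tro {ADV}; 5:klaut {PREP}; 6:tro {ADV}; 7:troideim {VERB,DET}; 8:laish {DET}; 9:taarspaur {ADJ}; 10:zriarp {VERB,ADJ}.
If word 2 were VERB, no tagging could satisfy rule 5; so word 2 is ADV.
If word 3 were ADJ, no tagging could satisfy rule 4; so word 3 is VERB.
If word 7 were VERB, no tagging could satisfy rule 5; so word 7 is DET.
If word 10 were ADJ, no tagging could satisfy rule 1; so word 10 is VERB.
If word 1 were ADV, no tagging could satisfy rule 1; so word 1 is VERB.
So the tagging must be: VERB ADV VERB ADV PREP ADV DET DET ADJ VERB.
Verifying each rule — rule 1 holds; rule 2 holds; rule 3 holds; rule 4 holds; rule 5 holds.

VERB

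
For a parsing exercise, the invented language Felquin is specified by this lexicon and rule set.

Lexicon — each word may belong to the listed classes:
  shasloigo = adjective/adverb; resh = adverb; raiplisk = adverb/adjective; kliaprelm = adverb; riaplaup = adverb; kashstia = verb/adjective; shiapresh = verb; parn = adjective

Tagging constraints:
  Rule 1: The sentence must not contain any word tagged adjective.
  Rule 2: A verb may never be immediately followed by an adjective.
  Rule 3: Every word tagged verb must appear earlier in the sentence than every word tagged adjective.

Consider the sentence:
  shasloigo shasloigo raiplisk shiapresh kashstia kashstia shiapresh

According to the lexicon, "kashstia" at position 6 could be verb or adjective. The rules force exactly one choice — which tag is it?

Candidates per position — 1:shasloigo {adjective,adverb}; 2:shasloigo {adjective,adverb}; 3:raiplisk {adverb,adjective}; 4:shiapresh {verb}; 5:kashstia {verb,adjective}; 6:kashstia {verb,adjective}; 7:shiapresh {verb}.
Word 1 cannot be adjective — rule 1 would then fail for every completion. It is adverb.
Word 2 cannot be adjective — rule 1 would then fail for every completion. It is adverb.
Word 3 cannot be adjective — rule 1 would then fail for every completion. It is adverb.
Word 5 cannot be adjective — rule 1 would then fail for every completion. It is verb.
Word 6 cannot be adjective — rule 1 would then fail for every completion. It is verb.
That leaves exactly one tagging: adverb adverb adverb verb verb verb verb.
Rule-by-rule: rule 1 ok; rule 2 ok; rule 3 ok.

verb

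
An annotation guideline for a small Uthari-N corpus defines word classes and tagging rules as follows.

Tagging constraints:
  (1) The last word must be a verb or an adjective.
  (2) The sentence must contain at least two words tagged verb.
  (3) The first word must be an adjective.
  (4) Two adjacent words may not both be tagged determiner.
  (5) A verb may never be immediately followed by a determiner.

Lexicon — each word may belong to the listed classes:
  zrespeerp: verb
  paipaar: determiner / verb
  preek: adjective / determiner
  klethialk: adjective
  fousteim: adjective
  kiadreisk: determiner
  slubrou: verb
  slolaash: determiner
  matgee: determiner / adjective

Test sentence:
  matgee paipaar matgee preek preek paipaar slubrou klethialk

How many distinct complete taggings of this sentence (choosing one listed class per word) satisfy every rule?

8

Candidates per position — 1:matgee {determiner,adjective}; 2:paipaar {determiner,verb}; 3:matgee {determiner,adjective}; 4:preek {adjective,determiner}; 5:preek {adjective,determiner}; 6:paipaar {determiner,verb}; 7:slubrou {verb}; 8:klethialk {adjective}.
There are 64 candidate sequences in total.
Checking each against the rules leaves 8 sequences.
Count = 8.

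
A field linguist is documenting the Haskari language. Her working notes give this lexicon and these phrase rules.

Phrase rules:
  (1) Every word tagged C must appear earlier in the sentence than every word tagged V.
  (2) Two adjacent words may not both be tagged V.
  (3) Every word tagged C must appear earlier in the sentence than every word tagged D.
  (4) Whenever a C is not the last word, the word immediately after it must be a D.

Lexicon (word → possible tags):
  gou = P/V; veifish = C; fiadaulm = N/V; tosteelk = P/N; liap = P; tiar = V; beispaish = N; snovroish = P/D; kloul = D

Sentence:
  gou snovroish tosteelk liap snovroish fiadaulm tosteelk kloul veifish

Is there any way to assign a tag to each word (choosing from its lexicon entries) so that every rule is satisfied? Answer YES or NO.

NO

Candidates per position — 1:gou {P,V}; 2:snovroish {P,D}; 3:tosteelk {P,N}; 4:liap {P}; 5:snovroish {P,D}; 6:fiadaulm {N,V}; 7:tosteelk {P,N}; 8:kloul {D}; 9:veifish {C}.
Rule 3 cannot be satisfied by any choice of tags from the lexicon.
So there is no consistent tagging.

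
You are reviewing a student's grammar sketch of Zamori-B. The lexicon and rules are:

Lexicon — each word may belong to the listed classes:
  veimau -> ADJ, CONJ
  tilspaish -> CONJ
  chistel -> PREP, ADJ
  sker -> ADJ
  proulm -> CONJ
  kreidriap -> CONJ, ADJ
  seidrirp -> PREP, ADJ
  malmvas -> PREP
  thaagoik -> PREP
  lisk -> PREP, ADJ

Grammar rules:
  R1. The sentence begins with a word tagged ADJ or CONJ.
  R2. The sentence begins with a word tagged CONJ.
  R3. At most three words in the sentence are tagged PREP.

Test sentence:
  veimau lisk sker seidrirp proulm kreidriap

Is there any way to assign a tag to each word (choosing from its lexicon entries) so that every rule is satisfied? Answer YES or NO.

YES

Candidates per position — 1:veimau {ADJ,CONJ}; 2:lisk {PREP,ADJ}; 3:sker {ADJ}; 4:seidrirp {PREP,ADJ}; 5:proulm {CONJ}; 6:kreidriap {CONJ,ADJ}.
One satisfying assignment: CONJ PREP ADJ ADJ CONJ ADJ.
Verifying each rule — rule 1 ok; rule 2 ok; rule 3 ok.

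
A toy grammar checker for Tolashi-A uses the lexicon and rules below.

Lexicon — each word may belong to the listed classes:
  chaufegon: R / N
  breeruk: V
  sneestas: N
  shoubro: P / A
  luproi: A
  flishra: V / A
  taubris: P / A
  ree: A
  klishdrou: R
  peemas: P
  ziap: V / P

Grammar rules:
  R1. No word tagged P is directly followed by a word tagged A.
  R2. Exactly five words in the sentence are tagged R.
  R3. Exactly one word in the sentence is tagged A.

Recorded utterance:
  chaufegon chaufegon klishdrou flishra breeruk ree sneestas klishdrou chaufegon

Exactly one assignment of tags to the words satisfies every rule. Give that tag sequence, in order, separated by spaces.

Candidates per position — 1:chaufegon {R,N}; 2:chaufegon {R,N}; 3:klishdrou {R}; 4:flishra {V,A}; 5:breeruk {V}; 6:ree {A}; 7:sneestas {N}; 8:klishdrou {R}; 9:chaufegon {R,N}.
Word 1 cannot be N — rule 2 would then fail for every completion. It is R.
Word 2 cannot be N — rule 2 would then fail for every completion. It is R.
Word 4 cannot be A — rule 3 would then fail for every completion. It is V.
Word 9 cannot be N — rule 2 would then fail for every completion. It is R.
The only consistent sequence is: R R R V V A N R R.
Rule-by-rule: rule 1 holds; rule 2 holds; rule 3 holds.

R R R V V A N R R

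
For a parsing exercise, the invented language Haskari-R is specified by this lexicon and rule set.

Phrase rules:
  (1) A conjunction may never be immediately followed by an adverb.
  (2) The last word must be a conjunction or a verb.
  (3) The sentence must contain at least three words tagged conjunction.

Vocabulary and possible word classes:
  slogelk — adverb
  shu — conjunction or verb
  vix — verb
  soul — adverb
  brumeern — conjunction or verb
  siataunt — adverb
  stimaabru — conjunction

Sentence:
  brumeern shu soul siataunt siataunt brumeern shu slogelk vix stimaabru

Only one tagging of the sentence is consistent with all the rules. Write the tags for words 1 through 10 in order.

Candidates per position — 1:brumeern {conjunction,verb}; 2:shu {conjunction,verb}; 3:soul {adverb}; 4:siataunt {adverb}; 5:siataunt {adverb}; 6:brumeern {conjunction,verb}; 7:shu {conjunction,verb}; 8:slogelk {adverb}; 9:vix {verb}; 10:stimaabru {conjunction}.
Word 2 cannot be conjunction — rule 1 would then fail for every completion. It is verb.
Word 7 cannot be conjunction — rule 1 would then fail for every completion. It is verb.
Word 1 cannot be verb — rule 3 would then fail for every completion. It is conjunction.
Word 6 cannot be verb — rule 3 would then fail for every completion. It is conjunction.
So the tagging must be: conjunction verb adverb adverb adverb conjunction verb adverb verb conjunction.
Check: rule 1 ✓; rule 2 ✓; rule 3 ✓.

conjunction verb adverb adverb adverb conjunction verb adverb verb conjunction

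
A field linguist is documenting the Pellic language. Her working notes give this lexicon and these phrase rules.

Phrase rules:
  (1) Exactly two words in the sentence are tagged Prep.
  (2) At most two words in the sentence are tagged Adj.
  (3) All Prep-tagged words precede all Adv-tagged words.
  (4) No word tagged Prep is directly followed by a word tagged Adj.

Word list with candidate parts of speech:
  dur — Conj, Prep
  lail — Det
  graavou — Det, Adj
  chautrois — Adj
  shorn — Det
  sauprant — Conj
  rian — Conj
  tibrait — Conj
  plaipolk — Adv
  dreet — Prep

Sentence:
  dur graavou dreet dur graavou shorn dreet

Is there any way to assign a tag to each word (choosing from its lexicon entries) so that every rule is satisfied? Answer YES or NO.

YES

Candidates per position — 1:dur {Conj,Prep}; 2:graavou {Det,Adj}; 3:dreet {Prep}; 4:dur {Conj,Prep}; 5:graavou {Det,Adj}; 6:shorn {Det}; 7:dreet {Prep}.
One satisfying assignment: Conj Adj Prep Conj Adj Det Prep.
Rule-by-rule: rule 1 ok; rule 2 ok; rule 3 ok; rule 4 ok.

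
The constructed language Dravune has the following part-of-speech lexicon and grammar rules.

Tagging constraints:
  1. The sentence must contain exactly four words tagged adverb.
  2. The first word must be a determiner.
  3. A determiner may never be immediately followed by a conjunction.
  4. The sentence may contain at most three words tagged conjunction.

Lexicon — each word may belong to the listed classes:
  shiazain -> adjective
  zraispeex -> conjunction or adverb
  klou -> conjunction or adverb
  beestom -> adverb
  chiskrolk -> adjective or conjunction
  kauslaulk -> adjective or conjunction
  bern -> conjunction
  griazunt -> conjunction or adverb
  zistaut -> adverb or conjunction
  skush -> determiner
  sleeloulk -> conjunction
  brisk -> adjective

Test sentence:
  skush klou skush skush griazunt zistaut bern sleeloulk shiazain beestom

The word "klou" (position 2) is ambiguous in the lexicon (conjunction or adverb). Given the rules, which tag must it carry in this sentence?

adverb

Candidates per position — 1:skush {determiner}; 2:klou {conjunction,adverb}; 3:skush {determiner}; 4:skush {determiner}; 5:griazunt {conjunction,adverb}; 6:zistaut {adverb,conjunction}; 7:bern {conjunction}; 8:sleeloulk {conjunction}; 9:shiazain {adjective}; 10:beestom {adverb}.
Position 2: tagging it conjunction would leave rule 1 unsatisfiable, so it must be adverb.
Position 5: tagging it conjunction would leave rule 1 unsatisfiable, so it must be adverb.
Position 6: tagging it conjunction would leave rule 1 unsatisfiable, so it must be adverb.
So the tagging must be: determiner adverb determiner determiner adverb adverb conjunction conjunction adjective adverb.
Check: rule 1 satisfied; rule 2 satisfied; rule 3 satisfied; rule 4 satisfied.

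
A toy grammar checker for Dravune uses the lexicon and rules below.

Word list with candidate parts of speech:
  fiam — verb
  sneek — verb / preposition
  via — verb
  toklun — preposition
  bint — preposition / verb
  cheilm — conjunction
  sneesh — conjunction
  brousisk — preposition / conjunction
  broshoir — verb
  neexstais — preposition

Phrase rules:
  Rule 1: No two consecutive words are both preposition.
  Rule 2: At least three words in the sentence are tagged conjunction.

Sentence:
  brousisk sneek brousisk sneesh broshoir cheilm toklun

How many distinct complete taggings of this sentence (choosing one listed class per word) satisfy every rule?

4

Candidates per position — 1:brousisk {preposition,conjunction}; 2:sneek {verb,preposition}; 3:brousisk {preposition,conjunction}; 4:sneesh {conjunction}; 5:broshoir {verb}; 6:cheilm {conjunction}; 7:toklun {preposition}.
There are 8 candidate sequences in total.
The sequences that satisfy every rule: preposition verb conjunction conjunction verb conjunction preposition; conjunction verb preposition conjunction verb conjunction preposition; conjunction verb conjunction conjunction verb conjunction preposition; conjunction preposition conjunction conjunction verb conjunction preposition.
Count = 4.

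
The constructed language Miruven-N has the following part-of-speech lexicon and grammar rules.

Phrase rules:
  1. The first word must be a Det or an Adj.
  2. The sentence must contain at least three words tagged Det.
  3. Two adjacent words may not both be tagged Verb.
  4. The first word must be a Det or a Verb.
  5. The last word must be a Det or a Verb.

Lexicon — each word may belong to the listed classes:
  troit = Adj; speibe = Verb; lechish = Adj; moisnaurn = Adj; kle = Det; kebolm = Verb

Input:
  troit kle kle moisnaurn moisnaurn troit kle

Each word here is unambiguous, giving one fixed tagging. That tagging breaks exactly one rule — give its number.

Fixed tagging: Adj Det Det Adj Adj Adj Det.
Checking each rule: R1 pass, R2 pass, R3 pass, R4 fail, R5 pass.
Only rule 4 fails.

4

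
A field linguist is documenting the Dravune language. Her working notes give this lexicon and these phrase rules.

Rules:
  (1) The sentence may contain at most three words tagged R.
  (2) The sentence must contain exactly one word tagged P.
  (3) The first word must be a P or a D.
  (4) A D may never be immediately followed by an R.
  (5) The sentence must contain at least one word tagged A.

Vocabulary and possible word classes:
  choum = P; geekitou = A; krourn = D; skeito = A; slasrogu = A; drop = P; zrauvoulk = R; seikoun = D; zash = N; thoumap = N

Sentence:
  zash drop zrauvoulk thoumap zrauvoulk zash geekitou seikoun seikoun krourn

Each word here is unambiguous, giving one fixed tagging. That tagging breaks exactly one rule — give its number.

3

Fixed tagging: N P R N R N A D D D.
Applying the rules: R1 holds, R2 holds, R3 violated, R4 holds, R5 holds.
Only rule 3 fails.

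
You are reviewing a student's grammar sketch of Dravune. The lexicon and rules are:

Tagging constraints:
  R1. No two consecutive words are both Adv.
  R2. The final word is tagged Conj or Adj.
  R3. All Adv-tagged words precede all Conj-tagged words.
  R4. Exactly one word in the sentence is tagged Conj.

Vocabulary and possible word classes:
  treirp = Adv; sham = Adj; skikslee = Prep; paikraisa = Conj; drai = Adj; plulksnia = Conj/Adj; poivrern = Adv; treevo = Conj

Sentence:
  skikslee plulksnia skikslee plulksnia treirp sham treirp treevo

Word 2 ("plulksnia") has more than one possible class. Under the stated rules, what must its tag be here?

Candidates per position — 1:skikslee {Prep}; 2:plulksnia {Conj,Adj}; 3:skikslee {Prep}; 4:plulksnia {Conj,Adj}; 5:treirp {Adv}; 6:sham {Adj}; 7:treirp {Adv}; 8:treevo {Conj}.
If word 2 were Conj, no tagging could satisfy rule 3; so word 2 is Adj.
If word 4 were Conj, no tagging could satisfy rule 3; so word 4 is Adj.
So the tagging must be: Prep Adj Prep Adj Adv Adj Adv Conj.
Checking: rule 1 ✓; rule 2 ✓; rule 3 ✓; rule 4 ✓.

Adj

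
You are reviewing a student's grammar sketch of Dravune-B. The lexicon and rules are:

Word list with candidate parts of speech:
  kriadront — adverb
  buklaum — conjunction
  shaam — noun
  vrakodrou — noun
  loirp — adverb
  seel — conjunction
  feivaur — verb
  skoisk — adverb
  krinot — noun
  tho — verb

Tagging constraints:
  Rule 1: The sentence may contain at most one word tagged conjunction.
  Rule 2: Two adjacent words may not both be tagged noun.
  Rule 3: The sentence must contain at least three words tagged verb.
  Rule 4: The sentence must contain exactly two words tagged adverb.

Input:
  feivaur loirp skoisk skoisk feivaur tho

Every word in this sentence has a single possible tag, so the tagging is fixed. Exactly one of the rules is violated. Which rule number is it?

4

Fixed tagging: verb adverb adverb adverb verb verb.
Applying the rules: R1 holds, R2 holds, R3 holds, R4 violated.
Only rule 4 fails.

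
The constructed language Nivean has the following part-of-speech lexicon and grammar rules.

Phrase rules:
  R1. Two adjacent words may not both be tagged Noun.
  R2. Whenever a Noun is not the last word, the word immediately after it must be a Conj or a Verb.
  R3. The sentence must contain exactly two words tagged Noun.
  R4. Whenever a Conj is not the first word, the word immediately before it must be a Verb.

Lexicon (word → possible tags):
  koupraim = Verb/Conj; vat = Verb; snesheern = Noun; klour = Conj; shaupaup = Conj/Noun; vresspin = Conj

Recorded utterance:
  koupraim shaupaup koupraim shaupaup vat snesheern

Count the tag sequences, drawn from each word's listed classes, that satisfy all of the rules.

3

Candidates per position — 1:koupraim {Verb,Conj}; 2:shaupaup {Conj,Noun}; 3:koupraim {Verb,Conj}; 4:shaupaup {Conj,Noun}; 5:vat {Verb}; 6:snesheern {Noun}.
There are 16 candidate sequences in total.
The sequences that satisfy every rule: Verb Conj Verb Noun Verb Noun; Verb Noun Verb Conj Verb Noun; Conj Noun Verb Conj Verb Noun.
Count = 3.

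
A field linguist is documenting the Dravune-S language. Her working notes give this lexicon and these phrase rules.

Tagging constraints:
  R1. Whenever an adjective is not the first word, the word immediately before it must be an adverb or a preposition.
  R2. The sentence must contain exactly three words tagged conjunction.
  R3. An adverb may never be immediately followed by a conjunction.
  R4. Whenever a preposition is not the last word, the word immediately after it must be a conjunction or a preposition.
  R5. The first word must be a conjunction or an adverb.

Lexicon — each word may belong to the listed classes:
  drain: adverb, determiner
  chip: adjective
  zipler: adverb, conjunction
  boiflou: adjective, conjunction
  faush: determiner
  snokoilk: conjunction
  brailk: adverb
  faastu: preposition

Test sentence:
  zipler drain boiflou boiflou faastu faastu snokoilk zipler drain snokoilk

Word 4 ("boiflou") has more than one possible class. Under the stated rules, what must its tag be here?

Candidates per position — 1:zipler {adverb,conjunction}; 2:drain {adverb,determiner}; 3:boiflou {adjective,conjunction}; 4:boiflou {adjective,conjunction}; 5:faastu {preposition}; 6:faastu {preposition}; 7:snokoilk {conjunction}; 8:zipler {adverb,conjunction}; 9:drain {adverb,determiner}; 10:snokoilk {conjunction}.
Position 4: adjective is ruled out by rule 1; that leaves conjunction.
Position 8: conjunction is ruled out by rule 2; that leaves adverb.
Position 9: adverb is ruled out by rule 3; that leaves determiner.
Position 1: conjunction is ruled out by rule 2; that leaves adverb.
Position 3: conjunction is ruled out by rule 2; that leaves adjective.
Position 2: determiner is ruled out by rule 1; that leaves adverb.
The unique satisfying tagging is: adverb adverb adjective conjunction preposition preposition conjunction adverb determiner conjunction.
Checking: rule 1 satisfied; rule 2 satisfied; rule 3 satisfied; rule 4 satisfied; rule 5 satisfied.

conjunction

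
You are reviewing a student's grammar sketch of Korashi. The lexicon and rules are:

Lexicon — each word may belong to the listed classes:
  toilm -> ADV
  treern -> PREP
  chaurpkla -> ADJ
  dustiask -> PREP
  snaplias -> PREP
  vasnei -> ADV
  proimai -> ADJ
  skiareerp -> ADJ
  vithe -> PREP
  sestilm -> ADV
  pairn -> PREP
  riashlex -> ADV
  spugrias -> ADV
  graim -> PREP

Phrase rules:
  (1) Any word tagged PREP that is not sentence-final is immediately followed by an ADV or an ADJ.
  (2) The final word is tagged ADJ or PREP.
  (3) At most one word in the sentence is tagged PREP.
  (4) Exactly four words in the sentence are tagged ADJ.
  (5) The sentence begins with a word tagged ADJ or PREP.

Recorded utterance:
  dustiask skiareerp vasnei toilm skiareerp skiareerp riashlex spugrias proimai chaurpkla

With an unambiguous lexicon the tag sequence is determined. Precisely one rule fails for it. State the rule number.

Fixed tagging: PREP ADJ ADV ADV ADJ ADJ ADV ADV ADJ ADJ.
Rule check: R1 pass, R2 pass, R3 pass, R4 fail, R5 pass.
Only rule 4 fails.

4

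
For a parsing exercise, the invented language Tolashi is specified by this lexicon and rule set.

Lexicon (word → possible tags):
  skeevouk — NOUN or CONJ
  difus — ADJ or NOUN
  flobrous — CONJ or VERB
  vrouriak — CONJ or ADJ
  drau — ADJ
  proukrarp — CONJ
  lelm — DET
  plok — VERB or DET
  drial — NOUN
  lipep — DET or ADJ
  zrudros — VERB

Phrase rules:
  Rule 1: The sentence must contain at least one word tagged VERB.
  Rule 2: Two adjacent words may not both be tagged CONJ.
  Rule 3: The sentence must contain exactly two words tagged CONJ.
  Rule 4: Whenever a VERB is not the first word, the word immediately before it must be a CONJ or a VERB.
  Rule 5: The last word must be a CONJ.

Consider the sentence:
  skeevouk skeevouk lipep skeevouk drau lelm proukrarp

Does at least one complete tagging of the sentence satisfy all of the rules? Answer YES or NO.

NO

Candidates per position — 1:skeevouk {NOUN,CONJ}; 2:skeevouk {NOUN,CONJ}; 3:lipep {DET,ADJ}; 4:skeevouk {NOUN,CONJ}; 5:drau {ADJ}; 6:lelm {DET}; 7:proukrarp {CONJ}.
Rule 1 cannot be satisfied by any choice of tags from the lexicon.
So there is no consistent tagging.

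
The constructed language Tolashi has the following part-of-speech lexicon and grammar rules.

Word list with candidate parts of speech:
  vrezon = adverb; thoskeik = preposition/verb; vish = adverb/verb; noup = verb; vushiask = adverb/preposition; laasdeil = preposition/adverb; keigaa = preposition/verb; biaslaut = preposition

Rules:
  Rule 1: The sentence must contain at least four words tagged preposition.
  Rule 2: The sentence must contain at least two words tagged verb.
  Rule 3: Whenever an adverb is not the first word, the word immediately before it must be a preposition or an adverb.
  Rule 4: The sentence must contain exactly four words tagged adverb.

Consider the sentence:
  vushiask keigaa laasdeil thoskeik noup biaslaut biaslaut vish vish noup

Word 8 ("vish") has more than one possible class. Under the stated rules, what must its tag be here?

Candidates per position — 1:vushiask {adverb,preposition}; 2:keigaa {preposition,verb}; 3:laasdeil {preposition,adverb}; 4:thoskeik {preposition,verb}; 5:noup {verb}; 6:biaslaut {preposition}; 7:biaslaut {preposition}; 8:vish {adverb,verb}; 9:vish {adverb,verb}; 10:noup {verb}.
If word 1 were preposition, no tagging could satisfy rule 4; so word 1 is adverb.
If word 3 were preposition, no tagging could satisfy rule 4; so word 3 is adverb.
If word 4 were verb, no tagging could satisfy rule 1; so word 4 is preposition.
If word 8 were verb, no tagging could satisfy rule 4; so word 8 is adverb.
If word 9 were verb, no tagging could satisfy rule 4; so word 9 is adverb.
If word 2 were verb, no tagging could satisfy rule 1; so word 2 is preposition.
So the tagging must be: adverb preposition adverb preposition verb preposition preposition adverb adverb verb.
Rule-by-rule: rule 1 ✓; rule 2 ✓; rule 3 ✓; rule 4 ✓.

adverb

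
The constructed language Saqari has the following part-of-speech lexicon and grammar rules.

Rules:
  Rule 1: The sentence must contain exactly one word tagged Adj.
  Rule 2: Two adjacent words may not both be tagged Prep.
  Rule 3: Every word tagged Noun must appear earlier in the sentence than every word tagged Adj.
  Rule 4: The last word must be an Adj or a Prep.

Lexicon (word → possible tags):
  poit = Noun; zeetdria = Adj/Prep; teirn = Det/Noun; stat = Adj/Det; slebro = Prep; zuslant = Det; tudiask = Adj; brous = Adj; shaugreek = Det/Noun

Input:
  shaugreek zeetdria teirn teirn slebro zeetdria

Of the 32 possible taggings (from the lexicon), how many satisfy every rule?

Candidates per position — 1:shaugreek {Det,Noun}; 2:zeetdria {Adj,Prep}; 3:teirn {Det,Noun}; 4:teirn {Det,Noun}; 5:slebro {Prep}; 6:zeetdria {Adj,Prep}.
There are 32 candidate sequences in total.
Checking each against the rules leaves 8 sequences.
Count = 8.

8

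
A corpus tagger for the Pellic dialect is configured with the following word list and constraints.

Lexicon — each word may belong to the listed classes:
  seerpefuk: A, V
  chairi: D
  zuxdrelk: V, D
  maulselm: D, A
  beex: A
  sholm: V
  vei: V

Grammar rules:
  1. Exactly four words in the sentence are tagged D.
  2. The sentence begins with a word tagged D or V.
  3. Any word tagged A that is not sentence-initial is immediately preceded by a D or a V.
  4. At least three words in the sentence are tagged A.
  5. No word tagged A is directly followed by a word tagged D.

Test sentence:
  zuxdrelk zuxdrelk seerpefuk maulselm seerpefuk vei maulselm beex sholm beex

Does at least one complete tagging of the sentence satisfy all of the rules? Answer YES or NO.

Candidates per position — 1:zuxdrelk {V,D}; 2:zuxdrelk {V,D}; 3:seerpefuk {A,V}; 4:maulselm {D,A}; 5:seerpefuk {A,V}; 6:vei {V}; 7:maulselm {D,A}; 8:beex {A}; 9:sholm {V}; 10:beex {A}.
One satisfying assignment: D D V D A V D A V A.
Verifying each rule — rule 1 ok; rule 2 ok; rule 3 ok; rule 4 ok; rule 5 ok.

YES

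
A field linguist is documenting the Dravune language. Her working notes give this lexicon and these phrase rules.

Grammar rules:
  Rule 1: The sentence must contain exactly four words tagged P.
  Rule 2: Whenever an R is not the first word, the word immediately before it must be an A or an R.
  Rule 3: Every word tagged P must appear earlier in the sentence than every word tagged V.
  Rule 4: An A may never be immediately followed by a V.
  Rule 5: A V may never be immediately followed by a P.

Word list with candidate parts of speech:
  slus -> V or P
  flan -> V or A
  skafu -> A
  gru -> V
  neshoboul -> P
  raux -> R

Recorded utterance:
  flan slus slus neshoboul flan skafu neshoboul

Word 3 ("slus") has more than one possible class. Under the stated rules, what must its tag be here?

Candidates per position — 1:flan {V,A}; 2:slus {V,P}; 3:slus {V,P}; 4:neshoboul {P}; 5:flan {V,A}; 6:skafu {A}; 7:neshoboul {P}.
At position 1, choosing V makes rule 3 impossible to satisfy; hence A.
At position 2, choosing V makes rule 1 impossible to satisfy; hence P.
At position 3, choosing V makes rule 1 impossible to satisfy; hence P.
At position 5, choosing V makes rule 3 impossible to satisfy; hence A.
The only consistent sequence is: A P P P A A P.
Verifying each rule — rule 1 holds; rule 2 holds; rule 3 holds; rule 4 holds; rule 5 holds.

P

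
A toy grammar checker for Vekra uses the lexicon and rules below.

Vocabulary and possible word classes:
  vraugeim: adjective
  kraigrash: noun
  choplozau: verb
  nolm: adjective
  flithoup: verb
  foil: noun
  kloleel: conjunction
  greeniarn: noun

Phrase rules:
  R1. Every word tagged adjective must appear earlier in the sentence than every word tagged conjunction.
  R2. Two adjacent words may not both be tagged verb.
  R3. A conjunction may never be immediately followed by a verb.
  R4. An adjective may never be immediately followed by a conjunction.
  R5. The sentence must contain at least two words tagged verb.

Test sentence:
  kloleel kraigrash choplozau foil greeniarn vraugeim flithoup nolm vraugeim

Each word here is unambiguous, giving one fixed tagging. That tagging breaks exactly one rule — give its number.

Fixed tagging: conjunction noun verb noun noun adjective verb adjective adjective.
Checking each rule: R1 fails, R2 ok, R3 ok, R4 ok, R5 ok.
Only rule 1 fails.

1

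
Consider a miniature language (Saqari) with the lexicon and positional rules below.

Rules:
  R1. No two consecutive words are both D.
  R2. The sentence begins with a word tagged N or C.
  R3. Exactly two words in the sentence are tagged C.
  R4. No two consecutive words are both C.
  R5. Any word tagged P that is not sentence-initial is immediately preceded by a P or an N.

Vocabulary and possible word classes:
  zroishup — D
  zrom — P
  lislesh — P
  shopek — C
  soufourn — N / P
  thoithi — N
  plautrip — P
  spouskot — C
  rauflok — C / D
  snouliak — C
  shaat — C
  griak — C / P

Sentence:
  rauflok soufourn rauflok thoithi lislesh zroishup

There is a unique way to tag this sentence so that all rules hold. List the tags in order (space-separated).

C N C N P D

Candidates per position — 1:rauflok {C,D}; 2:soufourn {N,P}; 3:rauflok {C,D}; 4:thoithi {N}; 5:lislesh {P}; 6:zroishup {D}.
Word 1 cannot be D — rule 2 would then fail for every completion. It is C.
Word 2 cannot be P — rule 5 would then fail for every completion. It is N.
Word 3 cannot be D — rule 3 would then fail for every completion. It is C.
So the tagging must be: C N C N P D.
Rule-by-rule: rule 1 satisfied; rule 2 satisfied; rule 3 satisfied; rule 4 satisfied; rule 5 satisfied.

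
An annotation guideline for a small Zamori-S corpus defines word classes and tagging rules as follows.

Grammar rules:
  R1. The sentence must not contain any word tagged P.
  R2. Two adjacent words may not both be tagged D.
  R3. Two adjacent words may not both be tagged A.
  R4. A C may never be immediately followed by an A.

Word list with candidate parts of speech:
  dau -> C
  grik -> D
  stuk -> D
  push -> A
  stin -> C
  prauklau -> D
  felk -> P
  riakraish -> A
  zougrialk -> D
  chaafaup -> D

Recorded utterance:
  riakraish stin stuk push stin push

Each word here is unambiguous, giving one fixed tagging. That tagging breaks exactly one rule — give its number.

4

Fixed tagging: A C D A C A.
Checking each rule: R1 ok, R2 ok, R3 ok, R4 fails.
Only rule 4 fails.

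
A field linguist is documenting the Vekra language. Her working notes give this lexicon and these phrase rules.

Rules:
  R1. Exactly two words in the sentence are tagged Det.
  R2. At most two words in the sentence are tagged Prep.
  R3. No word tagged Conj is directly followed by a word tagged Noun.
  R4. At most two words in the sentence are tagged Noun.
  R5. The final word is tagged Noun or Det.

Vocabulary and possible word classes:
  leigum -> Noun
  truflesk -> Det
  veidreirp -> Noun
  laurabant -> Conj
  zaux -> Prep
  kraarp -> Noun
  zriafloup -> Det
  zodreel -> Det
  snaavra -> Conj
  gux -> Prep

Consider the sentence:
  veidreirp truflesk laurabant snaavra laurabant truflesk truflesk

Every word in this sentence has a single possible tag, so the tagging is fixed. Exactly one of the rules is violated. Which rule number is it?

Fixed tagging: Noun Det Conj Conj Conj Det Det.
Applying the rules: R1 violated, R2 holds, R3 holds, R4 holds, R5 holds.
Only rule 1 fails.

1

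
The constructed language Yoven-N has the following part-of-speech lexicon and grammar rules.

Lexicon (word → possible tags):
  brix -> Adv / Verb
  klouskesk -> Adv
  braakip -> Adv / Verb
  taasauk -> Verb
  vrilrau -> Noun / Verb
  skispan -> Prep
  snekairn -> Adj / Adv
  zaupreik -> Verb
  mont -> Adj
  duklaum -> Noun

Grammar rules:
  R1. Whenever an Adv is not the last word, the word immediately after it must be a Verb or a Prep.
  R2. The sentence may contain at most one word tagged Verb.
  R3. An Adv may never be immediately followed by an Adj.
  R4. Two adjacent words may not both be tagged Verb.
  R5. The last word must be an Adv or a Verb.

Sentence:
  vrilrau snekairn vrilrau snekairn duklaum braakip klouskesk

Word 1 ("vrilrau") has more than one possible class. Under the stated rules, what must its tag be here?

Noun

Candidates per position — 1:vrilrau {Noun,Verb}; 2:snekairn {Adj,Adv}; 3:vrilrau {Noun,Verb}; 4:snekairn {Adj,Adv}; 5:duklaum {Noun}; 6:braakip {Adv,Verb}; 7:klouskesk {Adv}.
Position 4: tagging it Adv would leave rule 1 unsatisfiable, so it must be Adj.
Position 6: tagging it Adv would leave rule 1 unsatisfiable, so it must be Verb.
Position 1: tagging it Verb would leave rule 2 unsatisfiable, so it must be Noun.
Position 3: tagging it Verb would leave rule 2 unsatisfiable, so it must be Noun.
Position 2: tagging it Adv would leave rule 1 unsatisfiable, so it must be Adj.
That leaves exactly one tagging: Noun Adj Noun Adj Noun Verb Adv.
Verifying each rule — rule 1 holds; rule 2 holds; rule 3 holds; rule 4 holds; rule 5 holds.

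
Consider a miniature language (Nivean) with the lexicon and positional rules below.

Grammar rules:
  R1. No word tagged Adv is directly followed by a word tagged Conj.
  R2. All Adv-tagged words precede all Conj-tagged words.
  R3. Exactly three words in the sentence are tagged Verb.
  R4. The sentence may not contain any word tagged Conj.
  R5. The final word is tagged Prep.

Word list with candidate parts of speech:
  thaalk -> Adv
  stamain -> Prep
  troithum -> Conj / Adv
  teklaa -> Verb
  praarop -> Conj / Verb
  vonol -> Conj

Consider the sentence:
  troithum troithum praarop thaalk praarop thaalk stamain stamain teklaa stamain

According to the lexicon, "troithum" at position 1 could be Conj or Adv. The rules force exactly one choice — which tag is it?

Candidates per position — 1:troithum {Conj,Adv}; 2:troithum {Conj,Adv}; 3:praarop {Conj,Verb}; 4:thaalk {Adv}; 5:praarop {Conj,Verb}; 6:thaalk {Adv}; 7:stamain {Prep}; 8:stamain {Prep}; 9:teklaa {Verb}; 10:stamain {Prep}.
At position 1, choosing Conj makes rule 2 impossible to satisfy; hence Adv.
At position 2, choosing Conj makes rule 1 impossible to satisfy; hence Adv.
At position 3, choosing Conj makes rule 1 impossible to satisfy; hence Verb.
At position 5, choosing Conj makes rule 1 impossible to satisfy; hence Verb.
So the tagging must be: Adv Adv Verb Adv Verb Adv Prep Prep Verb Prep.
Rule-by-rule: rule 1 ok; rule 2 ok; rule 3 ok; rule 4 ok; rule 5 ok.

Adv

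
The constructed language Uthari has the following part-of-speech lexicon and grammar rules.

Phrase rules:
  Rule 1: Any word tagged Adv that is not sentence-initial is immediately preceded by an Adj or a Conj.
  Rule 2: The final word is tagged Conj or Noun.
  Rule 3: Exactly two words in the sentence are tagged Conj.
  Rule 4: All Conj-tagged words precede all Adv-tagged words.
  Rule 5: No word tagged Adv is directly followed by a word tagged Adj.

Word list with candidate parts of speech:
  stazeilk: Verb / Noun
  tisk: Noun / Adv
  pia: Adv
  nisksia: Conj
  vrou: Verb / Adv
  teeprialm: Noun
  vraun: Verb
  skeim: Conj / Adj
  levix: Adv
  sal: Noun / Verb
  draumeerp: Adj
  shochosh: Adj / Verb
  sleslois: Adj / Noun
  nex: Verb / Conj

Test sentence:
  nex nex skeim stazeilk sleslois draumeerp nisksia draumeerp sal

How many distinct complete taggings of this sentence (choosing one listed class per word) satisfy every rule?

12

Candidates per position — 1:nex {Verb,Conj}; 2:nex {Verb,Conj}; 3:skeim {Conj,Adj}; 4:stazeilk {Verb,Noun}; 5:sleslois {Adj,Noun}; 6:draumeerp {Adj}; 7:nisksia {Conj}; 8:draumeerp {Adj}; 9:sal {Noun,Verb}.
There are 64 candidate sequences in total.
Checking each against the rules leaves 12 sequences.
Count = 12.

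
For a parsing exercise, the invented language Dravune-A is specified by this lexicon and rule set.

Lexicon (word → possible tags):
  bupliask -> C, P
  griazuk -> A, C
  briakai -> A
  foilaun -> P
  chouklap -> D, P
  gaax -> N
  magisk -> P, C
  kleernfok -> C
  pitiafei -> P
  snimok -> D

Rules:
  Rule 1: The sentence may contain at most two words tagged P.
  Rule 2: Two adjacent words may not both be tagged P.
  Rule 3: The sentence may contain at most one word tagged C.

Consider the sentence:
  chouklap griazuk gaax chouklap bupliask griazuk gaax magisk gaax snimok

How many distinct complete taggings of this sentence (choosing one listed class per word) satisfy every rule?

Candidates per position — 1:chouklap {D,P}; 2:griazuk {A,C}; 3:gaax {N}; 4:chouklap {D,P}; 5:bupliask {C,P}; 6:griazuk {A,C}; 7:gaax {N}; 8:magisk {P,C}; 9:gaax {N}; 10:snimok {D}.
There are 64 candidate sequences in total.
Checking each against the rules leaves 8 sequences.
Count = 8.

8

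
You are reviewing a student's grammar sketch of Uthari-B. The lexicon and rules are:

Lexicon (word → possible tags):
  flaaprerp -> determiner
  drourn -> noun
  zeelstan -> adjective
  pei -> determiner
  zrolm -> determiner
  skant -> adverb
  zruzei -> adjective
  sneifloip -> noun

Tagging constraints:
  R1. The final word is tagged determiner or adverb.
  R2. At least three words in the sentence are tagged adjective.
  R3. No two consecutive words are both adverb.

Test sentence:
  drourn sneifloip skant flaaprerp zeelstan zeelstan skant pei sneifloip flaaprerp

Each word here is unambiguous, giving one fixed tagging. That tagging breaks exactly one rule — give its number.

2

Fixed tagging: noun noun adverb determiner adjective adjective adverb determiner noun determiner.
Applying the rules: R1 ok, R2 fails, R3 ok.
Only rule 2 fails.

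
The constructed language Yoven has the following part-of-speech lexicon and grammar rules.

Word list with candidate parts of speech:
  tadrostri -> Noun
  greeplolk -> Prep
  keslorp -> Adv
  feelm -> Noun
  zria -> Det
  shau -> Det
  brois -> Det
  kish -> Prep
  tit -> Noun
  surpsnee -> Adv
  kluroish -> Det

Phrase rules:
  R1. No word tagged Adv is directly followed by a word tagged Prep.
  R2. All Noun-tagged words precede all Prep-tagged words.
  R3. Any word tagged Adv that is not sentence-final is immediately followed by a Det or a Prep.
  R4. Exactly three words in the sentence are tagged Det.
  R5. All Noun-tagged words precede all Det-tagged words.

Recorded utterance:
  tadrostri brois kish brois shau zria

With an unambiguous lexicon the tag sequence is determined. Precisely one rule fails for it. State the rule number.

4

Fixed tagging: Noun Det Prep Det Det Det.
Rule check: R1 ✓, R2 ✓, R3 ✓, R4 ✗, R5 ✓.
Only rule 4 fails.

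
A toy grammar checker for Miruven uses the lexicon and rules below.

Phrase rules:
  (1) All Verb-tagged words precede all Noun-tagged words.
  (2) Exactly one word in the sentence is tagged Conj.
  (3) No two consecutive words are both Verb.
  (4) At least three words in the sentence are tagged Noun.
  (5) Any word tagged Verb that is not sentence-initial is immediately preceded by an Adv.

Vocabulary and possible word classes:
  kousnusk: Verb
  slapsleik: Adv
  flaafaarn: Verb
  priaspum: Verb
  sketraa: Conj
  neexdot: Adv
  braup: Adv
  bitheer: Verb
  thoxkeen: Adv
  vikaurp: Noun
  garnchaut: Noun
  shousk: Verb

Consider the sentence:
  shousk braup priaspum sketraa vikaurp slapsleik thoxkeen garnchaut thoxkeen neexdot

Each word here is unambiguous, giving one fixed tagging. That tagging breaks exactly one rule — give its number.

4

Fixed tagging: Verb Adv Verb Conj Noun Adv Adv Noun Adv Adv.
Checking each rule: R1 ✓, R2 ✓, R3 ✓, R4 ✗, R5 ✓.
Only rule 4 fails.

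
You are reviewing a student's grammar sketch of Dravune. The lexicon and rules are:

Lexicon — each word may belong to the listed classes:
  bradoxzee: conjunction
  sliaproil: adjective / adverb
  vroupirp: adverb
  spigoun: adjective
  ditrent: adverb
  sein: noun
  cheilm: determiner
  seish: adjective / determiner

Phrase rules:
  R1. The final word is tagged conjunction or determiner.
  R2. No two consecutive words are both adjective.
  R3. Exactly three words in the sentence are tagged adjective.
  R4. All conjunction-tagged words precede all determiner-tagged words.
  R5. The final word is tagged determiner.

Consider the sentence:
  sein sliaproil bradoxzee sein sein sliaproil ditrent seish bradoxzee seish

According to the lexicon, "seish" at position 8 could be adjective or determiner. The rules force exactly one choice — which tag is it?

adjective

Candidates per position — 1:sein {noun}; 2:sliaproil {adjective,adverb}; 3:bradoxzee {conjunction}; 4:sein {noun}; 5:sein {noun}; 6:sliaproil {adjective,adverb}; 7:ditrent {adverb}; 8:seish {adjective,determiner}; 9:bradoxzee {conjunction}; 10:seish {adjective,determiner}.
At position 8, choosing determiner makes rule 4 impossible to satisfy; hence adjective.
At position 10, choosing adjective makes rule 1 impossible to satisfy; hence determiner.
At position 2, choosing adverb makes rule 3 impossible to satisfy; hence adjective.
At position 6, choosing adverb makes rule 3 impossible to satisfy; hence adjective.
That leaves exactly one tagging: noun adjective conjunction noun noun adjective adverb adjective conjunction determiner.
Checking: rule 1 ✓; rule 2 ✓; rule 3 ✓; rule 4 ✓; rule 5 ✓.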